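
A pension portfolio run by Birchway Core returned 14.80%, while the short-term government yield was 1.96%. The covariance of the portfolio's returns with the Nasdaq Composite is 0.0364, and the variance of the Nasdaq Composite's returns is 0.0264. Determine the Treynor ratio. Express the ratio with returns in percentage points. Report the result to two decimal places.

β = Cov / Var = 0.0364 / 0.0264 = 1.3788
Treynor = (Rp − Rf) / β = (14.80% − 1.96%) / 1.3788 = 12.84 / 1.3788 = 9.3124

9.31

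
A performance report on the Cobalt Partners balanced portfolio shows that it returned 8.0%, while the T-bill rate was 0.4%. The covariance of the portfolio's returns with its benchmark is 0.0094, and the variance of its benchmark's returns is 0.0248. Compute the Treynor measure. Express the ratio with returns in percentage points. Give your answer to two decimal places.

20.05

β = Cov / Var = 0.0094 / 0.0248 = 0.3790
Treynor = (Rp − Rf) / β = (8.0% − 0.4%) / 0.3790 = 7.60 / 0.3790 = 20.0528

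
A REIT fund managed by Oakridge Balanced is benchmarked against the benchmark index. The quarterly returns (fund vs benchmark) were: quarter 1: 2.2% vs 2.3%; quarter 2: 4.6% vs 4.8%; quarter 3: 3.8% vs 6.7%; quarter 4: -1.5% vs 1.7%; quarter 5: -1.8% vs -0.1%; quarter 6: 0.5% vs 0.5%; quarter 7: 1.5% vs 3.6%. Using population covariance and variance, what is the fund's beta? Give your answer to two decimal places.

0.86

r̄p = 1.3286%,  r̄m = 2.7857%
Cov = Σ(rp − r̄p)(rm − r̄m) / 7 = 4.2818
Var(rm) = Σ(rm − r̄m)² / 7 = 5.0012
β = Cov / Var = 4.2818 / 5.0012 = 0.8562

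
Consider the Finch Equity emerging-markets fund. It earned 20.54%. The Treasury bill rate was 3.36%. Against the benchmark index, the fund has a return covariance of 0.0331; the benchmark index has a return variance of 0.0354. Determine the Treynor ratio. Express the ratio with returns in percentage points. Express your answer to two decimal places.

β = Cov / Var = 0.0331 / 0.0354 = 0.9350
Treynor = (Rp − Rf) / β = (20.54% − 3.36%) / 0.9350 = 17.18 / 0.9350 = 18.3743

18.37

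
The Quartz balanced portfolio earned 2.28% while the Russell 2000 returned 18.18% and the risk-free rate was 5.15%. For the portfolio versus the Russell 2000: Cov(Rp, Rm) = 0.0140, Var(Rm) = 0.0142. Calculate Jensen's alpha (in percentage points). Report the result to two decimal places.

-15.72

β = Cov / Var = 0.0140 / 0.0142 = 0.9859
E[R] = Rf + β(Rm − Rf) = 5.15% + 0.9859 × (18.18% − 5.15%) = 17.9963%
α = Rp − E[R] = 2.28% − 17.9963% = -15.7163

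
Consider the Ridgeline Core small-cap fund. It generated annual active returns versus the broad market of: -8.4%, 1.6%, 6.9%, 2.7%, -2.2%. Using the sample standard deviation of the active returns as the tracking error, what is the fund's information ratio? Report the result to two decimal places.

0.02

μ = (-8.4 + 1.6 + 6.9 + 2.7 − 2.2) / 5 = 0.1200%
Σ(r − μ)² = 132.7880; sample σ = √(132.7880/4) = 5.7617%
IR = μ / tracking error = 0.1200 / 5.7617 = 0.0208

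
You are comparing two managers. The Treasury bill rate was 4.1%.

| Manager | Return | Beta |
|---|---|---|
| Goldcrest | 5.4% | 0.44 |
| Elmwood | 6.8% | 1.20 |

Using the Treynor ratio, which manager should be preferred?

Goldcrest

Goldcrest: Treynor = (5.4% − 4.1%) / 0.44 = 2.955
Elmwood: Treynor = (6.8% − 4.1%) / 1.20 = 2.250
Highest: Goldcrest (2.955).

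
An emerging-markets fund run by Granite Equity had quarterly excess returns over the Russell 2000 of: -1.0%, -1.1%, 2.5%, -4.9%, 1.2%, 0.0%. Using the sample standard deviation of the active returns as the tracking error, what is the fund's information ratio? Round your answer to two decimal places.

-0.22

r̄ = (-1 − 1.1 + 2.5 − 4.9 + 1.2 + 0) / 6 = -3.30 / 6 = -0.5500%
Sample std dev = √[32.0950 / 5] = 2.5336%
IR = r̄ / tracking error = -0.5500 / 2.5336 = -0.2171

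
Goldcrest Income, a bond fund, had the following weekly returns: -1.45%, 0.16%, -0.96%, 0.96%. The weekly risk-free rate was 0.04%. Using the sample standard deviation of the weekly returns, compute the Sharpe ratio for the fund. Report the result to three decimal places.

-0.333

Mean return μ = -1.290 / 4 = -0.3225%
Σ(r − μ)² = (-1.45 − (-0.3225))² + (0.16 − (-0.3225))² + … = 3.5553
σ = √[3.5553 / 3] = 1.0886%
Sharpe = (μ − rf) / σ = (-0.3225 − 0.04) / 1.0886 = -0.3625 / 1.0886 = -0.3330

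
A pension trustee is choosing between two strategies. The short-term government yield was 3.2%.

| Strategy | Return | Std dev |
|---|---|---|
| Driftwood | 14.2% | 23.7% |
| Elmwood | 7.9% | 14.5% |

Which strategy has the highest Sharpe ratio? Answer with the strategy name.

Driftwood: Sharpe ratio = (14.2% − 3.2%) / 23.7% = 0.464
Elmwood: Sharpe ratio = (7.9% − 3.2%) / 14.5% = 0.324
Highest: Driftwood (0.464).

Driftwood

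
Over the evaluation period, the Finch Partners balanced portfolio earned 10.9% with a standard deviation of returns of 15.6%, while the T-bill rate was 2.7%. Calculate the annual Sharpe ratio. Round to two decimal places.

0.53

Sharpe = (Rp − Rf) / σp = (10.9% − 2.7%) / 15.6% = 8.20% / 15.6% = 0.5256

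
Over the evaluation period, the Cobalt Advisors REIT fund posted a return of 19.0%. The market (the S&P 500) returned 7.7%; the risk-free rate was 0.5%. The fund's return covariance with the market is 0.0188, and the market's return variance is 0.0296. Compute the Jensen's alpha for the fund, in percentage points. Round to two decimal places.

β = Cov / Var = 0.0188 / 0.0296 = 0.6351
E[R] = Rf + β(Rm − Rf) = 0.5% + 0.6351 × (7.7% − 0.5%) = 5.0727%
α = Rp − E[R] = 19.0% − 5.0727% = 13.9273

13.93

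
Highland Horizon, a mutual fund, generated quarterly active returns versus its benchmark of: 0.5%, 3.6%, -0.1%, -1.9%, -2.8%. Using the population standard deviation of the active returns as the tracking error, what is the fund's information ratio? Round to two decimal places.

r̄ = (0.5 + 3.6 − 0.1 − 1.9 − 2.8) / 5 = -0.70 / 5 = -0.1400%
Σ(r − r̄)² = (0.5 − (-0.1400))² + (3.6 − (-0.1400))² + (-0.1 − (-0.1400))² + … = 24.5720
population σ = √(24.5720 / 5) = √4.9144 = 2.2168%
IR = r̄ / tracking error = -0.1400 / 2.2168 = -0.0632

-0.06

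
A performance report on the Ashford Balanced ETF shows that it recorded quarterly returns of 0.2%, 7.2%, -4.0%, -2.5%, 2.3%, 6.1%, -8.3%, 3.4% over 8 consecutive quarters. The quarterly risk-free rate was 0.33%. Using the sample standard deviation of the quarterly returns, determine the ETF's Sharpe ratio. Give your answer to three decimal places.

0.042

μ = (0.2 + 7.2 − 4 − 2.5 + 2.3 + 6.1 − 8.3 + 3.4) / 8 = 0.5500%
Σ(r − μ)² = 194.6600; sample σ = √(194.6600/7) = 5.2734%
Sharpe = (μ − rf) / σ = (0.5500 − 0.33) / 5.2734 = 0.2200 / 5.2734 = 0.0417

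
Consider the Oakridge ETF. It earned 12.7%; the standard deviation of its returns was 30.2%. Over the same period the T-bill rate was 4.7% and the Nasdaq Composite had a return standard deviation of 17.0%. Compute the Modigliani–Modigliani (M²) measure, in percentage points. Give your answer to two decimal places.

9.20

Sharpe = (Rp − Rf) / σp = (12.7% − 4.7%) / 30.2% = 0.2649
M² = Rf + Sharpe × σm = 4.7% + 0.2649 × 17.0% = 9.2033%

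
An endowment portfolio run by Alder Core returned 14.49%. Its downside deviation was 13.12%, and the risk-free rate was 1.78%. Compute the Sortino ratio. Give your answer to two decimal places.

Sortino = (Rp − Rf) / σd = (14.49% − 1.78%) / 13.12% = 12.71% / 13.12% = 0.9688

0.97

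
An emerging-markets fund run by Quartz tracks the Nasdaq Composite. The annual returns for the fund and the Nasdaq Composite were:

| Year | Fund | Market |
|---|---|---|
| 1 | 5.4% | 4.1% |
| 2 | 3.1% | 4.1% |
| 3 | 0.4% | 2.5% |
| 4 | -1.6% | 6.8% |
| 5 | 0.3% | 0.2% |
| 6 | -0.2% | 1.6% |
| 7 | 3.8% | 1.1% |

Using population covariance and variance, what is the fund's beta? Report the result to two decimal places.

r̄p = 1.6000%,  r̄m = 2.9143%
Cov = Σ(rp − r̄p)(rm − r̄m) / 7 = -0.5357
Var(rm) = Σ(rm − r̄m)² / 7 = 4.3527
β = Cov / Var = -0.5357 / 4.3527 = -0.1231

-0.12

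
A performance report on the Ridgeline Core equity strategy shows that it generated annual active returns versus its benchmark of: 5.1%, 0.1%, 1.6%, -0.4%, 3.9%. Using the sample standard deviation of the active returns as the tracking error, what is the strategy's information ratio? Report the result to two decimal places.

0.86

μ = (5.1 + 0.1 + 1.6 − 0.4 + 3.9) / 5 = 2.0600%
Σ(r − μ)² = (5.1 − 2.0600)² + (0.1 − 2.0600)² + … = 22.7320
sample σ = √(22.7320 / 4) = √5.6830 = 2.3839%
IR = μ / tracking error = 2.0600 / 2.3839 = 0.8641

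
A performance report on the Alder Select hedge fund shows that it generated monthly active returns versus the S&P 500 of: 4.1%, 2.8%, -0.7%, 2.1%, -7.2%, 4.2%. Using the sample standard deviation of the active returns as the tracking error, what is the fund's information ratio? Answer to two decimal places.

Mean return r̄ = 5.30 / 6 = 0.8833%
Σ(r − r̄)² = 94.3483; sample σ = √(94.3483/5) = 4.3439%
IR = r̄ / tracking error = 0.8833 / 4.3439 = 0.2033

0.20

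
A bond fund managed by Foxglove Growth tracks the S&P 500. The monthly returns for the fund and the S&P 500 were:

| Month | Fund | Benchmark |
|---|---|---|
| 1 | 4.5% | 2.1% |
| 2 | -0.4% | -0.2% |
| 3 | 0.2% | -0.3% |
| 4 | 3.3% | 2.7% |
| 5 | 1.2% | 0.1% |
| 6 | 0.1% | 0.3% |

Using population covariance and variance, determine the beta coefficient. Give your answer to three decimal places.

r̄p = 1.4833%,  r̄m = 0.7833%
Cov = Σ(rp − r̄p)(rm − r̄m) / 6 = 1.9264
Var(rm) = Σ(rm − r̄m)² / 6 = 1.3747
β = Cov / Var = 1.9264 / 1.3747 = 1.4013

1.401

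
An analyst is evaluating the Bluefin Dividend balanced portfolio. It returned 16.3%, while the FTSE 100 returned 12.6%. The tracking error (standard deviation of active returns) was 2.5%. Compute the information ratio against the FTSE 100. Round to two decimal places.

1.48

IR = (Rp − Rb) / TE = (16.3% − 12.6%) / 2.5% = 3.70% / 2.5% = 1.4800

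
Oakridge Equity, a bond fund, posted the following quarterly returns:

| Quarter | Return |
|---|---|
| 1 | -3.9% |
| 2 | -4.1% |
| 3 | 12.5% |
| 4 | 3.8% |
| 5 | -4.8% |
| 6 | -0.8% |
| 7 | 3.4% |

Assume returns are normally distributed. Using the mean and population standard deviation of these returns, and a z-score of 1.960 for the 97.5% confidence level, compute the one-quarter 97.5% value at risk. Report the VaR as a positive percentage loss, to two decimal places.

10.43

Mean return r̄ = 6.10 / 7 = 0.8714%
Σ(r − r̄)² = (-3.9 − 0.8714)² + (-4.1 − 0.8714)² + (12.5 − 0.8714)² + … = 232.6343
σ = √[232.6343 / 7] = 5.7648%
VaR = −(r̄ − z·σ) = −(0.8714 − 1.960 × 5.7648) = −(-10.4276) = 10.4276%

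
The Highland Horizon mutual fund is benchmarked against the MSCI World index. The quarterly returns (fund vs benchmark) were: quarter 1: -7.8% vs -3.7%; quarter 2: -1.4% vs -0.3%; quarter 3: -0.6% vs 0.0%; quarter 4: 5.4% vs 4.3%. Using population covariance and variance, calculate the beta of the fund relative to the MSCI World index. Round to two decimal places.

r̄p = -1.1000%,  r̄m = 0.0750%
Cov = Σ(rp − r̄p)(rm − r̄m) / 4 = 13.2075
Var(rm) = Σ(rm − r̄m)² / 4 = 8.0619
β = Cov / Var = 13.2075 / 8.0619 = 1.6383

1.64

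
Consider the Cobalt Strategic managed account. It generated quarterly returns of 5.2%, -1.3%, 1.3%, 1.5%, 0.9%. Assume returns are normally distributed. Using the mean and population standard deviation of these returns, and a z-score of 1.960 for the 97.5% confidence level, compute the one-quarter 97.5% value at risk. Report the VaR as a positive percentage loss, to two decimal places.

2.58

μ = (5.2 − 1.3 + 1.3 + 1.5 + 0.9) / 5 = 7.60 / 5 = 1.5200%
Population std dev = √[21.9280 / 5] = 2.0942%
VaR = −(μ − z·σ) = −(1.5200 − 1.960 × 2.0942) = −(-2.5846) = 2.5846%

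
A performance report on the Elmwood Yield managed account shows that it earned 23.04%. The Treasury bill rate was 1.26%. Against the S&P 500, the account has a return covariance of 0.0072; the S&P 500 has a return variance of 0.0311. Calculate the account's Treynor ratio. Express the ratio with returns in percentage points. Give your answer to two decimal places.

94.08

β = Cov / Var = 0.0072 / 0.0311 = 0.2315
Treynor = (Rp − Rf) / β = (23.04% − 1.26%) / 0.2315 = 21.78 / 0.2315 = 94.0821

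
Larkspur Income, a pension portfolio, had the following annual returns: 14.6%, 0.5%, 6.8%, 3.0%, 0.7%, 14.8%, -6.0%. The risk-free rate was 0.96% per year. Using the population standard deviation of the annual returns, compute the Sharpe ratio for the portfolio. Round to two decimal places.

0.56

μ = (14.6 + 0.5 + 6.8 + 3 + 0.7 + 14.8 − 6) / 7 = 4.9143%
Population std dev = √[355.1286 / 7] = 7.1227%
Sharpe = (μ − rf) / σ = (4.9143 − 0.96) / 7.1227 = 3.9543 / 7.1227 = 0.5552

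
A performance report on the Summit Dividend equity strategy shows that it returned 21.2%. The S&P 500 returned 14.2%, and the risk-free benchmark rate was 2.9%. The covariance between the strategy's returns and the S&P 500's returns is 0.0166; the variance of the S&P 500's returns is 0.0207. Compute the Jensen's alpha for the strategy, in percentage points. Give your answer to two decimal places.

β = Cov / Var = 0.0166 / 0.0207 = 0.8019
E[R] = Rf + β(Rm − Rf) = 2.9% + 0.8019 × (14.2% − 2.9%) = 11.9615%
α = Rp − E[R] = 21.2% − 11.9615% = 9.2385

9.24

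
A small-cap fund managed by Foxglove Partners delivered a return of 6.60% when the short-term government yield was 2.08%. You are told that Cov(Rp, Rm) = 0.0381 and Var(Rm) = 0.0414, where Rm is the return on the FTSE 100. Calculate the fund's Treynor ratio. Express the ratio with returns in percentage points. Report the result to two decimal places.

β = Cov / Var = 0.0381 / 0.0414 = 0.9203
Treynor = (Rp − Rf) / β = (6.60% − 2.08%) / 0.9203 = 4.52 / 0.9203 = 4.9114

4.91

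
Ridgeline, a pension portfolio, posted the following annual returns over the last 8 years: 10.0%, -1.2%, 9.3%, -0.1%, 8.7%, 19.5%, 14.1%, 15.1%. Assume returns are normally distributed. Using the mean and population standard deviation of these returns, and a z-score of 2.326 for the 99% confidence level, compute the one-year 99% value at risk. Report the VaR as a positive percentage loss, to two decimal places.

μ = (10 − 1.2 + 9.3 − 0.1 + 8.7 + 19.5 + 14.1 + 15.1) / 8 = 9.4250%
Σ(r − μ)² = (10 − 9.4250)² + (-1.2 − 9.4250)² + … = 360.0550
population σ = √(360.0550 / 8) = √45.0069 = 6.7087%
VaR = −(μ − z·σ) = −(9.4250 − 2.326 × 6.7087) = −(-6.1794) = 6.1794%

6.18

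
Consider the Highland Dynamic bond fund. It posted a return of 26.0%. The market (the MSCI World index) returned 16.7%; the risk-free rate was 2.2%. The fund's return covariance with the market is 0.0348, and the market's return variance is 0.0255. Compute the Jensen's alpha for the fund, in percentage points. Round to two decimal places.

4.01

β = Cov / Var = 0.0348 / 0.0255 = 1.3647
E[R] = Rf + β(Rm − Rf) = 2.2% + 1.3647 × (16.7% − 2.2%) = 21.9882%
α = Rp − E[R] = 26.0% − 21.9882% = 4.0118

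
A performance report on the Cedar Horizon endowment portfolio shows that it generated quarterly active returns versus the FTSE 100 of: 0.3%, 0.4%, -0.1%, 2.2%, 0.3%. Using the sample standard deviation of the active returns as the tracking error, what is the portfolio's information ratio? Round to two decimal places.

0.69

μ = (0.3 + 0.4 − 0.1 + 2.2 + 0.3) / 5 = 0.6200%
Σ(r − μ)² = (0.3 − 0.6200)² + (0.4 − 0.6200)² + … = 3.2680
σ = √[3.2680 / 4] = 0.9039%
IR = μ / tracking error = 0.6200 / 0.9039 = 0.6859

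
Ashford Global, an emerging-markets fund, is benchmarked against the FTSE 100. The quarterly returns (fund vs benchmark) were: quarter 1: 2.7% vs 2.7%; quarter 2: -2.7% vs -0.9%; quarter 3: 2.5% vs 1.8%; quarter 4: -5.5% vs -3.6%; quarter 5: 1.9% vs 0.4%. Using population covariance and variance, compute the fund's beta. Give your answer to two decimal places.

1.43

r̄p = -0.2200%,  r̄m = 0.0800%
Cov = Σ(rp − r̄p)(rm − r̄m) / 5 = 6.9736
Var(rm) = Σ(rm − r̄m)² / 5 = 4.8856
β = Cov / Var = 6.9736 / 4.8856 = 1.4274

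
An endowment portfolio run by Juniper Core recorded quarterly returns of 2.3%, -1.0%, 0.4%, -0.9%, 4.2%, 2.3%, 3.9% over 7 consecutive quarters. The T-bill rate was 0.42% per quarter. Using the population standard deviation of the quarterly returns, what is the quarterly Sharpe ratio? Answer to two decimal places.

r̄ = (2.3 − 1 + 0.4 − 0.9 + 4.2 + 2.3 + 3.9) / 7 = 1.6000%
Σ(r − r̄)² = 27.4800; population σ = √(27.4800/7) = 1.9813%
Sharpe = (r̄ − rf) / σ = (1.6000 − 0.42) / 1.9813 = 1.1800 / 1.9813 = 0.5956

0.60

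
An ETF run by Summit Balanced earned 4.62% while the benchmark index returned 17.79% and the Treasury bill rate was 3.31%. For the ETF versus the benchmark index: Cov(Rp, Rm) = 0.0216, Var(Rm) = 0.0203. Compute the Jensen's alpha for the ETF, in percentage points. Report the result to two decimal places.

β = Cov / Var = 0.0216 / 0.0203 = 1.0640
E[R] = Rf + β(Rm − Rf) = 3.31% + 1.0640 × (17.79% − 3.31%) = 18.7167%
α = Rp − E[R] = 4.62% − 18.7167% = -14.0967

-14.10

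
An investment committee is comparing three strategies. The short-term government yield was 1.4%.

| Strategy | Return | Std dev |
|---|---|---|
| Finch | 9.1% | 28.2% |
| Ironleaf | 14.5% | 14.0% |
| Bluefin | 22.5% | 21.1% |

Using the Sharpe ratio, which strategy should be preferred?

Finch: Sharpe ratio = (9.1% − 1.4%) / 28.2% = 0.273
Ironleaf: Sharpe ratio = (14.5% − 1.4%) / 14.0% = 0.936
Bluefin: Sharpe ratio = (22.5% − 1.4%) / 21.1% = 1.000
Highest: Bluefin (1.000).

Bluefin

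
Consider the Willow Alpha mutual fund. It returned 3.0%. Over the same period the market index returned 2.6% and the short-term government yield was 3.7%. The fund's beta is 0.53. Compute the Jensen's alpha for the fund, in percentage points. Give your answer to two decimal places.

CAPM expected return = Rf + β(Rm − Rf) = 3.7% + 0.53 × (2.6% − 3.7%) = 3.7 + 0.53 × -1.10 = 3.1170%
Jensen's α = Rp − E[R] = 3.0% − 3.1170% = -0.1170

-0.12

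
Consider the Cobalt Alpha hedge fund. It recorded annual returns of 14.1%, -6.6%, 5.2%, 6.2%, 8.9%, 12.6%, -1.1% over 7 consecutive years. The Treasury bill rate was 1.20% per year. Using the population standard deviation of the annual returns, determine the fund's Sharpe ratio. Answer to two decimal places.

0.65

r̄ = (14.1 − 6.6 + 5.2 + 6.2 + 8.9 + 12.6 − 1.1) / 7 = 39.30 / 7 = 5.6143%
Population σ = √[Σ(r − r̄)² / 7] = √[326.3886 / 7] = √46.6269 = 6.8284%
Sharpe = (r̄ − rf) / σ = (5.6143 − 1.2) / 6.8284 = 4.4143 / 6.8284 = 0.6465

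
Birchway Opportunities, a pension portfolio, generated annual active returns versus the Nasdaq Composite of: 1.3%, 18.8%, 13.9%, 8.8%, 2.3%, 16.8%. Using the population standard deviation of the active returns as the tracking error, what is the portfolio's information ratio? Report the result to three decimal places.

Mean return r̄ = 61.90 / 6 = 10.3167%
Σ(r − r̄)² = 274.7083; population σ = √(274.7083/6) = 6.7664%
IR = r̄ / tracking error = 10.3167 / 6.7664 = 1.5247

1.525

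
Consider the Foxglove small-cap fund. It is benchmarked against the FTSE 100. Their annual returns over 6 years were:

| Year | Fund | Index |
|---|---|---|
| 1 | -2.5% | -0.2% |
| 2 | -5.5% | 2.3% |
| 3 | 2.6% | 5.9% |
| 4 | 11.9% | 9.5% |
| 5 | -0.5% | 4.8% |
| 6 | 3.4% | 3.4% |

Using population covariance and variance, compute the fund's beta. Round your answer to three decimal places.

r̄p = 1.5667%,  r̄m = 4.2833%
Cov = Σ(rp − r̄p)(rm − r̄m) / 6 = 14.1894
Var(rm) = Σ(rm − r̄m)² / 6 = 9.1514
β = Cov / Var = 14.1894 / 9.1514 = 1.5505

1.551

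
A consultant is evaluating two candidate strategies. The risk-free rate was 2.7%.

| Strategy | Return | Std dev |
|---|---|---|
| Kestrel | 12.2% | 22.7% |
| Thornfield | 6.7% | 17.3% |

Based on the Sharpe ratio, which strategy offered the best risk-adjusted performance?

Kestrel: Sharpe ratio = (12.2% − 2.7%) / 22.7% = 0.419
Thornfield: Sharpe ratio = (6.7% − 2.7%) / 17.3% = 0.231
Highest: Kestrel (0.419).

Kestrel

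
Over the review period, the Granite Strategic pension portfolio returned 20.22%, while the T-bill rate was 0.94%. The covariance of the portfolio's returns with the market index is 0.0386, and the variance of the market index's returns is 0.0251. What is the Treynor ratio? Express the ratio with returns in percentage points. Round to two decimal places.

12.54

β = Cov / Var = 0.0386 / 0.0251 = 1.5378
Treynor = (Rp − Rf) / β = (20.22% − 0.94%) / 1.5378 = 19.28 / 1.5378 = 12.5374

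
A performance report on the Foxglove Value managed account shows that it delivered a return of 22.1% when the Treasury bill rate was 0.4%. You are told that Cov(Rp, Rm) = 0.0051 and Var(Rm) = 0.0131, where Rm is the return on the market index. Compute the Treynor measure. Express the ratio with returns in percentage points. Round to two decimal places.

55.74

β = Cov / Var = 0.0051 / 0.0131 = 0.3893
Treynor = (Rp − Rf) / β = (22.1% − 0.4%) / 0.3893 = 21.70 / 0.3893 = 55.7411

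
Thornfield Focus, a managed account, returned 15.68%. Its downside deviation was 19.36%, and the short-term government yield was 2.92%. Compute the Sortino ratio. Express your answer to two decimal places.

Sortino = (Rp − Rf) / σd = (15.68% − 2.92%) / 19.36% = 12.76% / 19.36% = 0.6591

0.66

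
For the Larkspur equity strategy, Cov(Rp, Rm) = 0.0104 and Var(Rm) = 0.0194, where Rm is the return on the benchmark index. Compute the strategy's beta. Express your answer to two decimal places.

0.54

β = Cov(Rp, Rm) / Var(Rm) = 0.0104 / 0.0194 = 0.5361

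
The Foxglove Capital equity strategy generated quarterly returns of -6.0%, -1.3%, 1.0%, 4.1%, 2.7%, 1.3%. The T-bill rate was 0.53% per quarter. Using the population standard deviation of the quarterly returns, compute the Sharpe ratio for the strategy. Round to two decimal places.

Mean return μ = 1.80 / 6 = 0.3000%
Σ(r − μ)² = (-6 − 0.3000)² + (-1.3 − 0.3000)² + (1 − 0.3000)² + … = 63.9400
σ = √[63.9400 / 6] = 3.2645%
Sharpe = (μ − rf) / σ = (0.3000 − 0.53) / 3.2645 = -0.2300 / 3.2645 = -0.0705

-0.07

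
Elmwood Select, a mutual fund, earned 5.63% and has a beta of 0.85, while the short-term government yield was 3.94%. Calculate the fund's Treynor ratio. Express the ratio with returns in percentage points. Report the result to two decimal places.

Treynor = (Rp − Rf) / β = (5.63% − 3.94%) / 0.85 = 1.69 / 0.85 = 1.9882

1.99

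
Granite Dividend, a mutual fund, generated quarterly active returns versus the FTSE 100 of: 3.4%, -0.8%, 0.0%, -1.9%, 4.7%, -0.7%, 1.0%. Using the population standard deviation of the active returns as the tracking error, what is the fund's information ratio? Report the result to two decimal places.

r̄ = (3.4 − 0.8 + 0 − 1.9 + 4.7 − 0.7 + 1) / 7 = 0.8143%
Population std dev = √[34.7486 / 7] = 2.2280%
IR = r̄ / tracking error = 0.8143 / 2.2280 = 0.3655

0.37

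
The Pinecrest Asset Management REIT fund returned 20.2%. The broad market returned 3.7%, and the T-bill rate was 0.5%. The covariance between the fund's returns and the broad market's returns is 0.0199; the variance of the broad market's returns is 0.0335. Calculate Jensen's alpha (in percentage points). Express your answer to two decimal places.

β = Cov / Var = 0.0199 / 0.0335 = 0.5940
E[R] = Rf + β(Rm − Rf) = 0.5% + 0.5940 × (3.7% − 0.5%) = 2.4008%
α = Rp − E[R] = 20.2% − 2.4008% = 17.7992

17.80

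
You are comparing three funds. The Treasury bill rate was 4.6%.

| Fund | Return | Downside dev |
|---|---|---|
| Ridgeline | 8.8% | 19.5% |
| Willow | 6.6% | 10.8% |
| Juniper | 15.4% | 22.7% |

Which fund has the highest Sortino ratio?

Juniper

Ridgeline: Sortino ratio = (8.8% − 4.6%) / 19.5% = 0.215
Willow: Sortino ratio = (6.6% − 4.6%) / 10.8% = 0.185
Juniper: Sortino ratio = (15.4% − 4.6%) / 22.7% = 0.476
Highest: Juniper (0.476).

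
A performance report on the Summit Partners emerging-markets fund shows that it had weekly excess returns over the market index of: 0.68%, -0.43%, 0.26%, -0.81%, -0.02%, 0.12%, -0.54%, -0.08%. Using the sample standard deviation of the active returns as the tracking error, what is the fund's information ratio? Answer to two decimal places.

μ = (0.68 − 0.43 + 0.26 − 0.81 − 0.02 + 0.12 − 0.54 − 0.08) / 8 = -0.1025%
Σ(r − μ)² = (0.68 − (-0.1025))² + (-0.43 − (-0.1025))² + … = 1.5998
σ = √[1.5998 / 7] = 0.4781%
IR = μ / tracking error = -0.1025 / 0.4781 = -0.2144

-0.21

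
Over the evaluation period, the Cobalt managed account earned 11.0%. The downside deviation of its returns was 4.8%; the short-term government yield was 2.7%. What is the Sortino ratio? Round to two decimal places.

1.73

Sortino = (Rp − Rf) / σd = (11.0% − 2.7%) / 4.8% = 8.30% / 4.8% = 1.7292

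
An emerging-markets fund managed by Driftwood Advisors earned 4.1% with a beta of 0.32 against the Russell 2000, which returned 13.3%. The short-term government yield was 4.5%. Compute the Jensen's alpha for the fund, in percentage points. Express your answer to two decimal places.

-3.22

CAPM expected return = Rf + β(Rm − Rf) = 4.5% + 0.32 × (13.3% − 4.5%) = 4.5 + 0.32 × 8.80 = 7.3160%
Jensen's α = Rp − E[R] = 4.1% − 7.3160% = -3.2160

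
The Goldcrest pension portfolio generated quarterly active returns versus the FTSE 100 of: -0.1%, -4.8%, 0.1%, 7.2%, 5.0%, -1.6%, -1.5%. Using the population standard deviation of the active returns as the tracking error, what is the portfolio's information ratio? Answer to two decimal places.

Mean return r̄ = 4.30 / 7 = 0.6143%
Σ(r − r̄)² = (-0.1 − 0.6143)² + (-4.8 − 0.6143)² + (0.1 − 0.6143)² + … = 102.0686
σ = √[102.0686 / 7] = 3.8185%
IR = r̄ / tracking error = 0.6143 / 3.8185 = 0.1609

0.16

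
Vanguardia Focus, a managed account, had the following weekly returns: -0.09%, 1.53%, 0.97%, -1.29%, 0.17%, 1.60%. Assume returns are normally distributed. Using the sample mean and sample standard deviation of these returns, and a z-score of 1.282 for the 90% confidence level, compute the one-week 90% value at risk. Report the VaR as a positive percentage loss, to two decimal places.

0.94

Mean return r̄ = 2.890 / 6 = 0.4817%
Sample std dev = √[6.1509 / 5] = 1.1091%
VaR = −(r̄ − z·σ) = −(0.4817 − 1.282 × 1.1091) = −(-0.9402) = 0.9402%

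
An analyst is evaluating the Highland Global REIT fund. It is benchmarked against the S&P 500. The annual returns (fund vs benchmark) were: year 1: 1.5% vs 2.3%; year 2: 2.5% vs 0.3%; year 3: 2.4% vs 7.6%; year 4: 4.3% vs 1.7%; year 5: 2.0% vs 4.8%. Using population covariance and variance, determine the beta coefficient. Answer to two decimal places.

r̄p = 2.5400%,  r̄m = 3.3400%
Cov = Σ(rp − r̄p)(rm − r̄m) / 5 = -0.6136
Var(rm) = Σ(rm − r̄m)² / 5 = 6.6584
β = Cov / Var = -0.6136 / 6.6584 = -0.0922

-0.09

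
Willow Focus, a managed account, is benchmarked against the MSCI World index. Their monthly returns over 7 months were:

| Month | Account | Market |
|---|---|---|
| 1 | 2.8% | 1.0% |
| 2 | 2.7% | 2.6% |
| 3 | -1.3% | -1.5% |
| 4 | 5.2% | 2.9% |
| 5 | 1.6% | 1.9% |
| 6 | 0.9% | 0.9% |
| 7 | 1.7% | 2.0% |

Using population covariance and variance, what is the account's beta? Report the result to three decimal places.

1.148

r̄p = 1.9429%,  r̄m = 1.4000%
Cov = Σ(rp − r̄p)(rm − r̄m) / 7 = 2.1514
Var(rm) = Σ(rm − r̄m)² / 7 = 1.8743
β = Cov / Var = 2.1514 / 1.8743 = 1.1478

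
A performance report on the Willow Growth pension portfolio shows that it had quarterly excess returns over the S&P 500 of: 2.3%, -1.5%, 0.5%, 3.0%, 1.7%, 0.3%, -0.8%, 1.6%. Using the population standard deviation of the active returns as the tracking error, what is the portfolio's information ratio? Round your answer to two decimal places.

r̄ = (2.3 − 1.5 + 0.5 + 3 + 1.7 + 0.3 − 0.8 + 1.6) / 8 = 0.8875%
Σ(r − r̄)² = 16.6688; population σ = √(16.6688/8) = 1.4435%
IR = r̄ / tracking error = 0.8875 / 1.4435 = 0.6148

0.61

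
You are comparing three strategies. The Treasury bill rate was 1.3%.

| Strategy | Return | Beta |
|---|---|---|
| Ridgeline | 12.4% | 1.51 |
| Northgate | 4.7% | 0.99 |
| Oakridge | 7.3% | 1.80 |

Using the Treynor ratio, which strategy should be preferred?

Ridgeline: Treynor = (12.4% − 1.3%) / 1.51 = 7.351
Northgate: Treynor = (4.7% − 1.3%) / 0.99 = 3.434
Oakridge: Treynor = (7.3% − 1.3%) / 1.80 = 3.333
Highest: Ridgeline (7.351).

Ridgeline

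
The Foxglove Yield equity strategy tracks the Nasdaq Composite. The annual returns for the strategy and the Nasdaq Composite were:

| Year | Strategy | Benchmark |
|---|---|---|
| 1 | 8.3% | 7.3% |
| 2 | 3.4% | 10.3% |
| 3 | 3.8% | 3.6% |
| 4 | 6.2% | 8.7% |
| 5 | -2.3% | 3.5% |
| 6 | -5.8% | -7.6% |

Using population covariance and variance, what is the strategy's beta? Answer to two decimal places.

0.68

r̄p = 2.2667%,  r̄m = 4.3000%
Cov = Σ(rp − r̄p)(rm − r̄m) / 6 = 23.4633
Var(rm) = Σ(rm − r̄m)² / 6 = 34.5167
β = Cov / Var = 23.4633 / 34.5167 = 0.6798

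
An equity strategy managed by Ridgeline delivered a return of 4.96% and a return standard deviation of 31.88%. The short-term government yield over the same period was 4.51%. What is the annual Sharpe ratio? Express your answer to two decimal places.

0.01

Sharpe = (Rp − Rf) / σp = (4.96% − 4.51%) / 31.88% = 0.45% / 31.88% = 0.0141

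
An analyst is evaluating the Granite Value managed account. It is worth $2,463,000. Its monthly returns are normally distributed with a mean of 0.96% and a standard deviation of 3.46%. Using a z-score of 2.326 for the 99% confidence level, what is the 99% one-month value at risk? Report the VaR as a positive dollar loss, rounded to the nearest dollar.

Return at the 99% tail: μ − z·σ = 0.96% − 2.326 × 3.46% = 0.96 − 8.04796 = -7.08796%
VaR = −(-7.08796%) × $2,463,000 = 7.08796% × $2,463,000 = $174,576

$174,576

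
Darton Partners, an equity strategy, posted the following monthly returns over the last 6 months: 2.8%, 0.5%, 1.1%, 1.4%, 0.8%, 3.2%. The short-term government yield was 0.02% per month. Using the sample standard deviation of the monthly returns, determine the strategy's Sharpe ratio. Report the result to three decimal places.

1.457

μ = (2.8 + 0.5 + 1.1 + 1.4 + 0.8 + 3.2) / 6 = 1.6333%
Σ(r − μ)² = (2.8 − 1.6333)² + (0.5 − 1.6333)² + (1.1 − 1.6333)² + … = 6.1333
sample σ = √(6.1333 / 5) = √1.2267 = 1.1076%
Sharpe = (μ − rf) / σ = (1.6333 − 0.02) / 1.1076 = 1.6133 / 1.1076 = 1.4566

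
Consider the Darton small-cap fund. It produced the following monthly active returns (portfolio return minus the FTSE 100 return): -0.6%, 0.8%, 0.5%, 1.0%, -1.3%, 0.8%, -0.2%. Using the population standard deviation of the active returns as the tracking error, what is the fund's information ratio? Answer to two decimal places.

0.18

Mean return μ = 1.00 / 7 = 0.1429%
Σ(r − μ)² = 4.4771; population σ = √(4.4771/7) = 0.7997%
IR = μ / tracking error = 0.1429 / 0.7997 = 0.1787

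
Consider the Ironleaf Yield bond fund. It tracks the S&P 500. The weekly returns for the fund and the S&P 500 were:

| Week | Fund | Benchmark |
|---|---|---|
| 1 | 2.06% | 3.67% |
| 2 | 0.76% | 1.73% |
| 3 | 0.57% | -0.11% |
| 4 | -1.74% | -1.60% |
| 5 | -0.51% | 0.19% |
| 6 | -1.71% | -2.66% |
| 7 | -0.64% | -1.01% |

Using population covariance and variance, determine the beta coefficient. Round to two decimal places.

0.62

r̄p = -0.1729%,  r̄m = 0.0300%
Cov = Σ(rp − r̄p)(rm − r̄m) / 7 = 2.3901
Var(rm) = Σ(rm − r̄m)² / 7 = 3.8799
β = Cov / Var = 2.3901 / 3.8799 = 0.6160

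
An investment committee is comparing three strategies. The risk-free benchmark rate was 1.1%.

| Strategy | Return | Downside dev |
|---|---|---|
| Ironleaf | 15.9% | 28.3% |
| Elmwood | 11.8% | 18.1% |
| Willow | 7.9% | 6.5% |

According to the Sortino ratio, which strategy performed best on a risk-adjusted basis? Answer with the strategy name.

Ironleaf: Sortino ratio = (15.9% − 1.1%) / 28.3% = 0.523
Elmwood: Sortino ratio = (11.8% − 1.1%) / 18.1% = 0.591
Willow: Sortino ratio = (7.9% − 1.1%) / 6.5% = 1.046
Highest: Willow (1.046).

Willow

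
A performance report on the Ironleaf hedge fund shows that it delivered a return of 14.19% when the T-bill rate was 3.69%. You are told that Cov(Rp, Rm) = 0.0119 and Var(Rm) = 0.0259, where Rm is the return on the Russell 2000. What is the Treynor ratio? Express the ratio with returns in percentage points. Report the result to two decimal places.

22.85

β = Cov / Var = 0.0119 / 0.0259 = 0.4595
Treynor = (Rp − Rf) / β = (14.19% − 3.69%) / 0.4595 = 10.50 / 0.4595 = 22.8509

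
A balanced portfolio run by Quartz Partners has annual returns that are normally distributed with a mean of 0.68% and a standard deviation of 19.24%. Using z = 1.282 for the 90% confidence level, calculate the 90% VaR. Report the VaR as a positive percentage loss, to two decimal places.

VaR (as % loss) = −(μ − z·σ) = −(0.68% − 1.282 × 19.24%) = −(-23.98568%) = 23.98568%

23.99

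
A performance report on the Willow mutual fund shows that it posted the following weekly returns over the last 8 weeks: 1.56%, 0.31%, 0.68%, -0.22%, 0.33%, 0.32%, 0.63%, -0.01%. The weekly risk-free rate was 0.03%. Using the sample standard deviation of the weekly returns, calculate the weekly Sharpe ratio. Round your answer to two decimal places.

0.78

μ = (1.56 + 0.31 + 0.68 − 0.22 + 0.33 + 0.32 + 0.63 − 0.01) / 8 = 3.600 / 8 = 0.4500%
Σ(r − μ)² = (1.56 − 0.4500)² + (0.31 − 0.4500)² + … = 2.0288
σ = √[2.0288 / 7] = 0.5384%
Sharpe = (μ − rf) / σ = (0.4500 − 0.03) / 0.5384 = 0.4200 / 0.5384 = 0.7801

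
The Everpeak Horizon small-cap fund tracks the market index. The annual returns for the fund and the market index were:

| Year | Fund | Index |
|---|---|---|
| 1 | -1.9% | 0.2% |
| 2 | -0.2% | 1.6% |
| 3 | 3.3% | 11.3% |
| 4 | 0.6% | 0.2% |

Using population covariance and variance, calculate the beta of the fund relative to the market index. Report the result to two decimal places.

r̄p = 0.4500%,  r̄m = 3.3250%
Cov = Σ(rp − r̄p)(rm − r̄m) / 4 = 7.6813
Var(rm) = Σ(rm − r̄m)² / 4 = 21.5269
β = Cov / Var = 7.6813 / 21.5269 = 0.3568

0.36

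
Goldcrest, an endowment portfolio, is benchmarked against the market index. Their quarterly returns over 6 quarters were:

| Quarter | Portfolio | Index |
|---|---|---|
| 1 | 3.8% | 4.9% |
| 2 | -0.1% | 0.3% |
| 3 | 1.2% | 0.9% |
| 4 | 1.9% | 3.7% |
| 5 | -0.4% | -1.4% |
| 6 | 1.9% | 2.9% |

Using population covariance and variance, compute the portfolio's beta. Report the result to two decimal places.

r̄p = 1.3833%,  r̄m = 1.8833%
Cov = Σ(rp − r̄p)(rm − r̄m) / 6 = 2.8564
Var(rm) = Σ(rm − r̄m)² / 6 = 4.6147
β = Cov / Var = 2.8564 / 4.6147 = 0.6190

0.62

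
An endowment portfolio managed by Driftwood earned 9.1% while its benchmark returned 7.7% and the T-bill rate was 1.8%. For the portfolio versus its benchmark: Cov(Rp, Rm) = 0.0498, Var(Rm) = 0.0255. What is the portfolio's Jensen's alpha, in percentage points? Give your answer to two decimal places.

-4.22

β = Cov / Var = 0.0498 / 0.0255 = 1.9529
E[R] = Rf + β(Rm − Rf) = 1.8% + 1.9529 × (7.7% − 1.8%) = 13.3221%
α = Rp − E[R] = 9.1% − 13.3221% = -4.2221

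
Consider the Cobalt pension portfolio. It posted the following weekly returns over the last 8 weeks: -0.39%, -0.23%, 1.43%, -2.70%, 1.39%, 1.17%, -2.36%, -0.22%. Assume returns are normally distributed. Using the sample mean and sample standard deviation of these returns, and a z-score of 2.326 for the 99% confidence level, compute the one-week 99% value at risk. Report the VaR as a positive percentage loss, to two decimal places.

μ = (-0.39 − 0.23 + 1.43 − 2.7 + 1.39 + 1.17 − 2.36 − 0.22) / 8 = -1.910 / 8 = -0.2388%
Sample std dev = √[18.0029 / 7] = 1.6037%
VaR = −(μ − z·σ) = −(-0.2388 − 2.326 × 1.6037) = −(-3.9690) = 3.9690%

3.97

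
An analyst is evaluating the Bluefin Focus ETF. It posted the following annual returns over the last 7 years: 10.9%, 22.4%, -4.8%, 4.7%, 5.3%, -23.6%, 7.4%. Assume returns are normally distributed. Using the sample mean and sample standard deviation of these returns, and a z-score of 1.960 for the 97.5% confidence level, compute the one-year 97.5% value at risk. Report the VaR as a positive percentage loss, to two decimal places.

24.93

r̄ = (10.9 + 22.4 − 4.8 + 4.7 + 5.3 − 23.6 + 7.4) / 7 = 3.1857%
Σ(r − r̄)² = (10.9 − 3.1857)² + (22.4 − 3.1857)² + … = 1234.4686
σ = √[1234.4686 / 6] = 14.3438%
VaR = −(r̄ − z·σ) = −(3.1857 − 1.960 × 14.3438) = −(-24.9281) = 24.9281%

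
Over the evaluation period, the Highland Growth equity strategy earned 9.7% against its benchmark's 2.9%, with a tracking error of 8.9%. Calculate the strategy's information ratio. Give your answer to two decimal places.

0.76

IR = (Rp − Rb) / TE = (9.7% − 2.9%) / 8.9% = 6.80% / 8.9% = 0.7640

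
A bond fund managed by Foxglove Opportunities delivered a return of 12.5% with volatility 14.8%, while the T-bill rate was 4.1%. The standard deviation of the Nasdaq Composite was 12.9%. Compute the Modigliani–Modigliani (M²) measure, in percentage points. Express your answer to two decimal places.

11.42

Sharpe = (Rp − Rf) / σp = (12.5% − 4.1%) / 14.8% = 0.5676
M² = Rf + Sharpe × σm = 4.1% + 0.5676 × 12.9% = 11.4220%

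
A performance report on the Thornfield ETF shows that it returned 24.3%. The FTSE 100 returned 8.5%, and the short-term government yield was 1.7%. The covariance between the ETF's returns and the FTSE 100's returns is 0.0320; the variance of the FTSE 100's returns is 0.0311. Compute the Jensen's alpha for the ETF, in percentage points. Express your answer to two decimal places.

15.60

β = Cov / Var = 0.0320 / 0.0311 = 1.0289
E[R] = Rf + β(Rm − Rf) = 1.7% + 1.0289 × (8.5% − 1.7%) = 8.6965%
α = Rp − E[R] = 24.3% − 8.6965% = 15.6035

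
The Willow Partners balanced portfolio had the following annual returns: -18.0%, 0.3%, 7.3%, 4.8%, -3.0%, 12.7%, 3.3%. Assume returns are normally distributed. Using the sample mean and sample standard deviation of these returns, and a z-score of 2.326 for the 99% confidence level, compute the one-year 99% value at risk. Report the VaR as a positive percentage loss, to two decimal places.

r̄ = (-18 + 0.3 + 7.3 + 4.8 − 3 + 12.7 + 3.3) / 7 = 7.40 / 7 = 1.0571%
Sample std dev = √[573.7771 / 6] = 9.7790%
VaR = −(r̄ − z·σ) = −(1.0571 − 2.326 × 9.7790) = −(-21.6889) = 21.6889%

21.69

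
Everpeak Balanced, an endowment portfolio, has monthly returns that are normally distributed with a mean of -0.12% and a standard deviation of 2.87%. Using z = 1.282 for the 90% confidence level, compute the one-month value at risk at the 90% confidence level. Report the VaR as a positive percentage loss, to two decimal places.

3.80

VaR (as % loss) = −(μ − z·σ) = −(-0.12% − 1.282 × 2.87%) = −(-3.79934%) = 3.79934%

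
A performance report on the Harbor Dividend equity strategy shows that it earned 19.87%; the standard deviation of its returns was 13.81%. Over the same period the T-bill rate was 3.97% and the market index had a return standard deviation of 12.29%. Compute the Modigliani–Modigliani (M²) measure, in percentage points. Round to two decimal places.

18.12

Sharpe = (Rp − Rf) / σp = (19.87% − 3.97%) / 13.81% = 1.1513
M² = Rf + Sharpe × σm = 3.97% + 1.1513 × 12.29% = 18.1195%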